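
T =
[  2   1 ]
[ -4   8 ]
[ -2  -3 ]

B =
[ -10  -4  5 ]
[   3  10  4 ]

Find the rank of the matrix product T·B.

First compute TB:
[[-17,   2,  14],
 [ 64,  96,  12],
 [ 11, -22, -22]]
Now row reduce the product.
R2 ← R2 + (64/17)·R1: [0, 1760/17, 1100/17]
R3 ← R3 + (11/17)·R1: [0, -352/17, -220/17]
R3 ← R3 + (1/5)·R2: [0, 0, 0]
2 nonzero rows, so rank(TB) = 2.

2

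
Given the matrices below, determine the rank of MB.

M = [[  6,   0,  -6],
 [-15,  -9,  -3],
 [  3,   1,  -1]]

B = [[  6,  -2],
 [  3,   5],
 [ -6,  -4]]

First compute MB:
[[ 72,  12],
 [-99,  -3],
 [ 27,   3]]
Now row reduce the product.
R2 ← R2 + (11/8)·R1: [0, 27/2]
R3 ← R3 − (3/8)·R1: [0, -3/2]
R3 ← R3 + (1/9)·R2: [0, 0]
2 nonzero rows, so rank(MB) = 2.

2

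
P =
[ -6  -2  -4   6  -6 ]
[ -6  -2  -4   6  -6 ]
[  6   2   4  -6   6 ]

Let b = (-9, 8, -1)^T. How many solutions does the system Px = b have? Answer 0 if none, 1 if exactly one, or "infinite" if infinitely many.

0

Row reduce the augmented matrix [P | b].
R2 ← R2 − R1: [0, 0, 0, 0, 0, 17]
R3 ← R3 + R1: [0, 0, 0, 0, 0, -10]
R3 ← R3 + (10/17)·R2: [0, 0, 0, 0, 0, 0]
The echelon form has 2 nonzero rows; the last pivot sits in the augmented column, so rank(P) = 1 but rank([P|b]) = 2.
Since the ranks differ, the system is inconsistent.
It has no solutions.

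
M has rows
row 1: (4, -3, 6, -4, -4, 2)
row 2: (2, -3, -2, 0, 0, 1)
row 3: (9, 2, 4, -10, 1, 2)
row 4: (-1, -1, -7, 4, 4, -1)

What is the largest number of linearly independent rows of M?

Row reduce to echelon form.
R2 ← R2 − (1/2)·R1: [0, -3/2, -5, 2, 2, 0]
R3 ← R3 − (9/4)·R1: [0, 35/4, -19/2, -1, 10, -5/2]
R4 ← R4 + (1/4)·R1: [0, -7/4, -11/2, 3, 3, -1/2]
R3 ← R3 + (35/6)·R2: [0, 0, -116/3, 32/3, 65/3, -5/2]
R4 ← R4 − (7/6)·R2: [0, 0, 1/3, 2/3, 2/3, -1/2]
R4 ← R4 + (1/116)·R3: [0, 0, 0, 22/29, 99/116, -121/232]
Echelon form has 4 nonzero rows, so rank(M) = 4.
The rank gives the maximum number of linearly independent rows: 4.

4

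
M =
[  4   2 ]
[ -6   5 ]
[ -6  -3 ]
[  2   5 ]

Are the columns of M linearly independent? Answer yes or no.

yes

Row reduce M to echelon form.
R2 ← R2 + (3/2)·R1: [0, 8]
R3 ← R3 + (3/2)·R1: [0, 0]
R4 ← R4 − (1/2)·R1: [0, 4]
R4 ← R4 − (1/2)·R2: [0, 0]
2 pivots among 2 columns.
Every column is a pivot column, so the columns are linearly independent.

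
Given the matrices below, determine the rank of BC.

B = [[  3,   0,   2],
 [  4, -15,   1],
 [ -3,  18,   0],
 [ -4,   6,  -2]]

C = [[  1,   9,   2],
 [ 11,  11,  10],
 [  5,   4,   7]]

First compute BC:
[[ 13,  35,  20],
 [-156, -125, -135],
 [195, 171, 174],
 [ 52,  22,  38]]
Now row reduce the product.
R2 ← R2 + (12)·R1: [0, 295, 105]
R3 ← R3 − (15)·R1: [0, -354, -126]
R4 ← R4 − (4)·R1: [0, -118, -42]
R3 ← R3 + (6/5)·R2: [0, 0, 0]
R4 ← R4 + (2/5)·R2: [0, 0, 0]
2 nonzero rows, so rank(BC) = 2.

2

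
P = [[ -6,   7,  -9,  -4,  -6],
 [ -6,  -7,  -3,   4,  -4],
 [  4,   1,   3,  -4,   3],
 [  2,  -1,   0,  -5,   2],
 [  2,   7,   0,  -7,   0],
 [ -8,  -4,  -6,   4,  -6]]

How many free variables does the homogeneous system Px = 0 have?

Row reduce to echelon form.
R2 ← R2 − R1: [0, -14, 6, 8, 2]
R3 ← R3 + (2/3)·R1: [0, 17/3, -3, -20/3, -1]
R4 ← R4 + (1/3)·R1: [0, 4/3, -3, -19/3, 0]
R5 ← R5 + (1/3)·R1: [0, 28/3, -3, -25/3, -2]
R6 ← R6 − (4/3)·R1: [0, -40/3, 6, 28/3, 2]
R3 ← R3 + (17/42)·R2: [0, 0, -4/7, -24/7, -4/21]
R4 ← R4 + (2/21)·R2: [0, 0, -17/7, -39/7, 4/21]
R5 ← R5 + (2/3)·R2: [0, 0, 1, -3, -2/3]
R6 ← R6 − (20/21)·R2: [0, 0, 2/7, 12/7, 2/21]
R4 ← R4 − (17/4)·R3: [0, 0, 0, 9, 1]
R5 ← R5 + (7/4)·R3: [0, 0, 0, -9, -1]
R6 ← R6 + (1/2)·R3: [0, 0, 0, 0, 0]
R5 ← R5 + R4: [0, 0, 0, 0, 0]
4 nonzero rows, so rank(P) = 4.
P has 5 columns; by rank–nullity, nullity = 5 − 4 = 1.

1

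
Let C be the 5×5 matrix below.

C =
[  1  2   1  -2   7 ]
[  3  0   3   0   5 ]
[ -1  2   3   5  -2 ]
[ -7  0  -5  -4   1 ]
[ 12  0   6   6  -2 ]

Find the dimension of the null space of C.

0

Row reduce to echelon form.
R2 ← R2 − (3)·R1: [0, -6, 0, 6, -16]
R3 ← R3 + R1: [0, 4, 4, 3, 5]
R4 ← R4 + (7)·R1: [0, 14, 2, -18, 50]
R5 ← R5 − (12)·R1: [0, -24, -6, 30, -86]
R3 ← R3 + (2/3)·R2: [0, 0, 4, 7, -17/3]
R4 ← R4 + (7/3)·R2: [0, 0, 2, -4, 38/3]
R5 ← R5 − (4)·R2: [0, 0, -6, 6, -22]
R4 ← R4 − (1/2)·R3: [0, 0, 0, -15/2, 31/2]
R5 ← R5 + (3/2)·R3: [0, 0, 0, 33/2, -61/2]
R5 ← R5 + (11/5)·R4: [0, 0, 0, 0, 18/5]
5 nonzero rows, so rank(C) = 5.
C has 5 columns; by rank–nullity, nullity = 5 − 5 = 0.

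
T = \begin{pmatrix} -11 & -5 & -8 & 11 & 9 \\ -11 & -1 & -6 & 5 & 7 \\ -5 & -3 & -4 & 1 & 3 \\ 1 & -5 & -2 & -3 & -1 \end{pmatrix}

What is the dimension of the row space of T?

3

Row reduce to echelon form.
R2 ← R2 − R1: [0, 4, 2, -6, -2]
R3 ← R3 − (5/11)·R1: [0, -8/11, -4/11, -4, -12/11]
R4 ← R4 + (1/11)·R1: [0, -60/11, -30/11, -2, -2/11]
R3 ← R3 + (2/11)·R2: [0, 0, 0, -56/11, -16/11]
R4 ← R4 + (15/11)·R2: [0, 0, 0, -112/11, -32/11]
R4 ← R4 − (2)·R3: [0, 0, 0, 0, 0]
Echelon form has 3 nonzero rows, so rank(T) = 3.
The row space has dimension equal to the rank: 3.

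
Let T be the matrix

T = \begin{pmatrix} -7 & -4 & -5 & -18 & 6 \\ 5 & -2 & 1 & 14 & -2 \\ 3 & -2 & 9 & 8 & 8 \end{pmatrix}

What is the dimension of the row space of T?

3

Row reduce to echelon form.
R2 ← R2 + (5/7)·R1: [0, -34/7, -18/7, 8/7, 16/7]
R3 ← R3 + (3/7)·R1: [0, -26/7, 48/7, 2/7, 74/7]
R3 ← R3 − (13/17)·R2: [0, 0, 150/17, -10/17, 150/17]
Echelon form has 3 nonzero rows, so rank(T) = 3.
The row space has dimension equal to the rank: 3.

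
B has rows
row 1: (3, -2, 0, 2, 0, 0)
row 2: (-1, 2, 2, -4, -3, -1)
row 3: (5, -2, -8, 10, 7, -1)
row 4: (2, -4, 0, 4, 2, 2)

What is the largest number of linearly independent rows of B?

3

Row reduce to echelon form.
R2 ← R2 + (1/3)·R1: [0, 4/3, 2, -10/3, -3, -1]
R3 ← R3 − (5/3)·R1: [0, 4/3, -8, 20/3, 7, -1]
R4 ← R4 − (2/3)·R1: [0, -8/3, 0, 8/3, 2, 2]
R3 ← R3 − R2: [0, 0, -10, 10, 10, 0]
R4 ← R4 + (2)·R2: [0, 0, 4, -4, -4, 0]
R4 ← R4 + (2/5)·R3: [0, 0, 0, 0, 0, 0]
Echelon form has 3 nonzero rows, so rank(B) = 3.
The rank gives the maximum number of linearly independent rows: 3.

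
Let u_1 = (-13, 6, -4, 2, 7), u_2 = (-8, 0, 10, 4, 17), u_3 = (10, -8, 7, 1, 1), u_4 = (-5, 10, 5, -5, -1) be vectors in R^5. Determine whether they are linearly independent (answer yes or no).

Form the matrix with these vectors as rows and row reduce.
R2 ← R2 − (8/13)·R1: [0, -48/13, 162/13, 36/13, 165/13]
R3 ← R3 + (10/13)·R1: [0, -44/13, 51/13, 33/13, 83/13]
R4 ← R4 − (5/13)·R1: [0, 100/13, 85/13, -75/13, -48/13]
R3 ← R3 − (11/12)·R2: [0, 0, -15/2, 0, -21/4]
R4 ← R4 + (25/12)·R2: [0, 0, 65/2, 0, 91/4]
R4 ← R4 + (13/3)·R3: [0, 0, 0, 0, 0]
3 nonzero rows, so the 4 vectors span a space of dimension 3.
Since 3 < 4, the vectors are linearly dependent.

no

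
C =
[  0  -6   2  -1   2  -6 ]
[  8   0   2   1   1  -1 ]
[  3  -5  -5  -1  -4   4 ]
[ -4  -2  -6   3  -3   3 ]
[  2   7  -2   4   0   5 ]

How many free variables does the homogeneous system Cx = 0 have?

1

Row reduce to echelon form.
Swap R1 ↔ R2
R3 ← R3 − (3/8)·R1: [0, -5, -23/4, -11/8, -35/8, 35/8]
R4 ← R4 + (1/2)·R1: [0, -2, -5, 7/2, -5/2, 5/2]
R5 ← R5 − (1/4)·R1: [0, 7, -5/2, 15/4, -1/4, 21/4]
R3 ← R3 − (5/6)·R2: [0, 0, -89/12, -13/24, -145/24, 75/8]
R4 ← R4 − (1/3)·R2: [0, 0, -17/3, 23/6, -19/6, 9/2]
R5 ← R5 + (7/6)·R2: [0, 0, -1/6, 31/12, 25/12, -7/4]
R4 ← R4 − (68/89)·R3: [0, 0, 0, 378/89, 129/89, -237/89]
R5 ← R5 − (2/89)·R3: [0, 0, 0, 231/89, 395/178, -349/178]
R5 ← R5 − (11/18)·R4: [0, 0, 0, 0, 4/3, -1/3]
5 nonzero rows, so rank(C) = 5.
C has 6 columns; by rank–nullity, nullity = 6 − 5 = 1.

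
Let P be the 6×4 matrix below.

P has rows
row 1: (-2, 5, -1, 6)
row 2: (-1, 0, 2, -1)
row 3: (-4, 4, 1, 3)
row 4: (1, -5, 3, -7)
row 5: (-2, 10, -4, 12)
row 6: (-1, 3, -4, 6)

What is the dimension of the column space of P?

4

Row reduce to echelon form.
R2 ← R2 − (1/2)·R1: [0, -5/2, 5/2, -4]
R3 ← R3 − (2)·R1: [0, -6, 3, -9]
R4 ← R4 + (1/2)·R1: [0, -5/2, 5/2, -4]
R5 ← R5 − R1: [0, 5, -3, 6]
R6 ← R6 − (1/2)·R1: [0, 1/2, -7/2, 3]
R3 ← R3 − (12/5)·R2: [0, 0, -3, 3/5]
R4 ← R4 − R2: [0, 0, 0, 0]
R5 ← R5 + (2)·R2: [0, 0, 2, -2]
R6 ← R6 + (1/5)·R2: [0, 0, -3, 11/5]
R5 ← R5 + (2/3)·R3: [0, 0, 0, -8/5]
R6 ← R6 − R3: [0, 0, 0, 8/5]
Swap R4 ↔ R5
R6 ← R6 + R4: [0, 0, 0, 0]
Echelon form has 4 nonzero rows, so rank(P) = 4.
The column space has dimension equal to the rank: 4.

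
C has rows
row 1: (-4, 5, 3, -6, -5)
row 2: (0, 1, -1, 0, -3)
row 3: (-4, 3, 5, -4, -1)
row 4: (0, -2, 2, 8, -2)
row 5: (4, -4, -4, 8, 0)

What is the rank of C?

3

Row reduce to echelon form.
R3 ← R3 − R1: [0, -2, 2, 2, 4]
R5 ← R5 + R1: [0, 1, -1, 2, -5]
R3 ← R3 + (2)·R2: [0, 0, 0, 2, -2]
R4 ← R4 + (2)·R2: [0, 0, 0, 8, -8]
R5 ← R5 − R2: [0, 0, 0, 2, -2]
R4 ← R4 − (4)·R3: [0, 0, 0, 0, 0]
R5 ← R5 − R3: [0, 0, 0, 0, 0]
Echelon form has 3 nonzero rows, so rank(C) = 3.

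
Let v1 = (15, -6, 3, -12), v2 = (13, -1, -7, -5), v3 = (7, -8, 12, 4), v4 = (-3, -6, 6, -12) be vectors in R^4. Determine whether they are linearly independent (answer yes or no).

yes

Form the matrix with these vectors as rows and row reduce.
R2 ← R2 − (13/15)·R1: [0, 21/5, -48/5, 27/5]
R3 ← R3 − (7/15)·R1: [0, -26/5, 53/5, 48/5]
R4 ← R4 + (1/5)·R1: [0, -36/5, 33/5, -72/5]
R3 ← R3 + (26/21)·R2: [0, 0, -9/7, 114/7]
R4 ← R4 + (12/7)·R2: [0, 0, -69/7, -36/7]
R4 ← R4 − (23/3)·R3: [0, 0, 0, -130]
4 nonzero rows, so the 4 vectors span a space of dimension 4.
Since 4 = 4, the vectors are linearly independent.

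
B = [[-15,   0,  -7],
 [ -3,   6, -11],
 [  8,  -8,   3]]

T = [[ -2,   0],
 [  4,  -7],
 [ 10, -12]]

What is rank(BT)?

First compute BT:
[[-40,  84],
 [-80,  90],
 [-18,  20]]
Now row reduce the product.
R2 ← R2 − (2)·R1: [0, -78]
R3 ← R3 − (9/20)·R1: [0, -89/5]
R3 ← R3 − (89/390)·R2: [0, 0]
2 nonzero rows, so rank(BT) = 2.

2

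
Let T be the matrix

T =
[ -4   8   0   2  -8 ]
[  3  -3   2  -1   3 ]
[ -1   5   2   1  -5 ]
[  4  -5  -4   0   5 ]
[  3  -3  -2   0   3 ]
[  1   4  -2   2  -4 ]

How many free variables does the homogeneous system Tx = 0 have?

Row reduce to echelon form.
R2 ← R2 + (3/4)·R1: [0, 3, 2, 1/2, -3]
R3 ← R3 − (1/4)·R1: [0, 3, 2, 1/2, -3]
R4 ← R4 + R1: [0, 3, -4, 2, -3]
R5 ← R5 + (3/4)·R1: [0, 3, -2, 3/2, -3]
R6 ← R6 + (1/4)·R1: [0, 6, -2, 5/2, -6]
R3 ← R3 − R2: [0, 0, 0, 0, 0]
R4 ← R4 − R2: [0, 0, -6, 3/2, 0]
R5 ← R5 − R2: [0, 0, -4, 1, 0]
R6 ← R6 − (2)·R2: [0, 0, -6, 3/2, 0]
Swap R3 ↔ R4
R5 ← R5 − (2/3)·R3: [0, 0, 0, 0, 0]
R6 ← R6 − R3: [0, 0, 0, 0, 0]
3 nonzero rows, so rank(T) = 3.
T has 5 columns; by rank–nullity, nullity = 5 − 3 = 2.

2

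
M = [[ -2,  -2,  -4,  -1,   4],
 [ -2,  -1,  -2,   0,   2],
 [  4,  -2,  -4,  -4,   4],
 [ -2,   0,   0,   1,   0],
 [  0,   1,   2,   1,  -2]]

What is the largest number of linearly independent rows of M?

Row reduce to echelon form.
R2 ← R2 − R1: [0, 1, 2, 1, -2]
R3 ← R3 + (2)·R1: [0, -6, -12, -6, 12]
R4 ← R4 − R1: [0, 2, 4, 2, -4]
R3 ← R3 + (6)·R2: [0, 0, 0, 0, 0]
R4 ← R4 − (2)·R2: [0, 0, 0, 0, 0]
R5 ← R5 − R2: [0, 0, 0, 0, 0]
Echelon form has 2 nonzero rows, so rank(M) = 2.
The rank gives the maximum number of linearly independent rows: 2.

2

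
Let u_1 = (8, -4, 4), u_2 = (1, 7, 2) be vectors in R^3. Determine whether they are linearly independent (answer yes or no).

yes

Form the matrix with these vectors as rows and row reduce.
R2 ← R2 − (1/8)·R1: [0, 15/2, 3/2]
2 nonzero rows, so the 2 vectors span a space of dimension 2.
Since 2 = 2, the vectors are linearly independent.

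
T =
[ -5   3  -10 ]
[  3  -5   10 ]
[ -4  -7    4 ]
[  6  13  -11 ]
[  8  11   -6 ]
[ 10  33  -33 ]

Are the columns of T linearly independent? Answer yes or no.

yes

Row reduce T to echelon form.
R2 ← R2 + (3/5)·R1: [0, -16/5, 4]
R3 ← R3 − (4/5)·R1: [0, -47/5, 12]
R4 ← R4 + (6/5)·R1: [0, 83/5, -23]
R5 ← R5 + (8/5)·R1: [0, 79/5, -22]
R6 ← R6 + (2)·R1: [0, 39, -53]
R3 ← R3 − (47/16)·R2: [0, 0, 1/4]
R4 ← R4 + (83/16)·R2: [0, 0, -9/4]
R5 ← R5 + (79/16)·R2: [0, 0, -9/4]
R6 ← R6 + (195/16)·R2: [0, 0, -17/4]
R4 ← R4 + (9)·R3: [0, 0, 0]
R5 ← R5 + (9)·R3: [0, 0, 0]
R6 ← R6 + (17)·R3: [0, 0, 0]
3 pivots among 3 columns.
Every column is a pivot column, so the columns are linearly independent.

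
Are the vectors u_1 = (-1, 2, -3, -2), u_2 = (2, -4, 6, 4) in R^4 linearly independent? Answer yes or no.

Form the matrix with these vectors as rows and row reduce.
R2 ← R2 + (2)·R1: [0, 0, 0, 0]
1 nonzero row, so the 2 vectors span a space of dimension 1.
Since 1 < 2, the vectors are linearly dependent.

no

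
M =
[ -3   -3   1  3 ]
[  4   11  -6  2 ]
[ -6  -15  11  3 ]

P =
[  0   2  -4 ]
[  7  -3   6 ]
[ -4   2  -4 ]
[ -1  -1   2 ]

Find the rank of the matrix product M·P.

First compute MP:
[[-28,   2,  -4],
 [ 99, -39,  78],
 [-152,  52, -104]]
Now row reduce the product.
R2 ← R2 + (99/28)·R1: [0, -447/14, 447/7]
R3 ← R3 − (38/7)·R1: [0, 288/7, -576/7]
R3 ← R3 + (192/149)·R2: [0, 0, 0]
2 nonzero rows, so rank(MP) = 2.

2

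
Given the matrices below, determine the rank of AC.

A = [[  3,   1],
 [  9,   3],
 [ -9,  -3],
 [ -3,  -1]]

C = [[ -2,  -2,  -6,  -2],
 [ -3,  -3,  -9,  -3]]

First compute AC:
[[ -9,  -9, -27,  -9],
 [-27, -27, -81, -27],
 [ 27,  27,  81,  27],
 [  9,   9,  27,   9]]
Now row reduce the product.
R2 ← R2 − (3)·R1: [0, 0, 0, 0]
R3 ← R3 + (3)·R1: [0, 0, 0, 0]
R4 ← R4 + R1: [0, 0, 0, 0]
1 nonzero row, so rank(AC) = 1.

1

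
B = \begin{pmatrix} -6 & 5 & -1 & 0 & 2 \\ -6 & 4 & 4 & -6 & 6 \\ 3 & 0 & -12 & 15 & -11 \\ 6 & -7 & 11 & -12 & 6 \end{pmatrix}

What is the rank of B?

Row reduce to echelon form.
R2 ← R2 − R1: [0, -1, 5, -6, 4]
R3 ← R3 + (1/2)·R1: [0, 5/2, -25/2, 15, -10]
R4 ← R4 + R1: [0, -2, 10, -12, 8]
R3 ← R3 + (5/2)·R2: [0, 0, 0, 0, 0]
R4 ← R4 − (2)·R2: [0, 0, 0, 0, 0]
Echelon form has 2 nonzero rows, so rank(B) = 2.

2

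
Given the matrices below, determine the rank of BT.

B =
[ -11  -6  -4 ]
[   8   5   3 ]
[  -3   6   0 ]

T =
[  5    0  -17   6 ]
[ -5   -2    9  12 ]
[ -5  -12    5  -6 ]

2

First compute BT:
[[ -5,  60, 113, -114],
 [  0, -46, -76,  90],
 [-45, -12, 105,  54]]
Now row reduce the product.
R3 ← R3 − (9)·R1: [0, -552, -912, 1080]
R3 ← R3 − (12)·R2: [0, 0, 0, 0]
2 nonzero rows, so rank(BT) = 2.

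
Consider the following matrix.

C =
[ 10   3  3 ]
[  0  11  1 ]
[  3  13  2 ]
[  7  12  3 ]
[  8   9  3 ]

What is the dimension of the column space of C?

2

Row reduce to echelon form.
R3 ← R3 − (3/10)·R1: [0, 121/10, 11/10]
R4 ← R4 − (7/10)·R1: [0, 99/10, 9/10]
R5 ← R5 − (4/5)·R1: [0, 33/5, 3/5]
R3 ← R3 − (11/10)·R2: [0, 0, 0]
R4 ← R4 − (9/10)·R2: [0, 0, 0]
R5 ← R5 − (3/5)·R2: [0, 0, 0]
Echelon form has 2 nonzero rows, so rank(C) = 2.
The column space has dimension equal to the rank: 2.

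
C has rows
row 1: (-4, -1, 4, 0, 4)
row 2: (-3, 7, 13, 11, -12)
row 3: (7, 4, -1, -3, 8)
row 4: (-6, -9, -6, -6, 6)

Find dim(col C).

Row reduce to echelon form.
R2 ← R2 − (3/4)·R1: [0, 31/4, 10, 11, -15]
R3 ← R3 + (7/4)·R1: [0, 9/4, 6, -3, 15]
R4 ← R4 − (3/2)·R1: [0, -15/2, -12, -6, 0]
R3 ← R3 − (9/31)·R2: [0, 0, 96/31, -192/31, 600/31]
R4 ← R4 + (30/31)·R2: [0, 0, -72/31, 144/31, -450/31]
R4 ← R4 + (3/4)·R3: [0, 0, 0, 0, 0]
Echelon form has 3 nonzero rows, so rank(C) = 3.
The column space has dimension equal to the rank: 3.

3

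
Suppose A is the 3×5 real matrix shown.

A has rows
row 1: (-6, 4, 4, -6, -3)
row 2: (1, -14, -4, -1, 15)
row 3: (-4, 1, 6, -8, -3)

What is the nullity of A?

Row reduce to echelon form.
R2 ← R2 + (1/6)·R1: [0, -40/3, -10/3, -2, 29/2]
R3 ← R3 − (2/3)·R1: [0, -5/3, 10/3, -4, -1]
R3 ← R3 − (1/8)·R2: [0, 0, 15/4, -15/4, -45/16]
3 nonzero rows, so rank(A) = 3.
A has 5 columns; by rank–nullity, nullity = 5 − 3 = 2.

2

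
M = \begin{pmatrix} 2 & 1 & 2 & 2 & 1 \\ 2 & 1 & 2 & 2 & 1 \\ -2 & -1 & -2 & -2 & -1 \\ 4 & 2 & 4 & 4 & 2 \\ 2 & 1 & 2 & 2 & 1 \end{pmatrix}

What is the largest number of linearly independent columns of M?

Row reduce to echelon form.
R2 ← R2 − R1: [0, 0, 0, 0, 0]
R3 ← R3 + R1: [0, 0, 0, 0, 0]
R4 ← R4 − (2)·R1: [0, 0, 0, 0, 0]
R5 ← R5 − R1: [0, 0, 0, 0, 0]
Echelon form has 1 nonzero row, so rank(M) = 1.
The rank gives the maximum number of linearly independent columns: 1.

1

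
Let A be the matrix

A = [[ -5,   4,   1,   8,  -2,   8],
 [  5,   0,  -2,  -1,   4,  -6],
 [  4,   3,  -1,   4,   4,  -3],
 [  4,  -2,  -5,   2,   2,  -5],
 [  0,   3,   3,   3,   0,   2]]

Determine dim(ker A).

2

Row reduce to echelon form.
R2 ← R2 + R1: [0, 4, -1, 7, 2, 2]
R3 ← R3 + (4/5)·R1: [0, 31/5, -1/5, 52/5, 12/5, 17/5]
R4 ← R4 + (4/5)·R1: [0, 6/5, -21/5, 42/5, 2/5, 7/5]
R3 ← R3 − (31/20)·R2: [0, 0, 27/20, -9/20, -7/10, 3/10]
R4 ← R4 − (3/10)·R2: [0, 0, -39/10, 63/10, -1/5, 4/5]
R5 ← R5 − (3/4)·R2: [0, 0, 15/4, -9/4, -3/2, 1/2]
R4 ← R4 + (26/9)·R3: [0, 0, 0, 5, -20/9, 5/3]
R5 ← R5 − (25/9)·R3: [0, 0, 0, -1, 4/9, -1/3]
R5 ← R5 + (1/5)·R4: [0, 0, 0, 0, 0, 0]
4 nonzero rows, so rank(A) = 4.
A has 6 columns; by rank–nullity, nullity = 6 − 4 = 2.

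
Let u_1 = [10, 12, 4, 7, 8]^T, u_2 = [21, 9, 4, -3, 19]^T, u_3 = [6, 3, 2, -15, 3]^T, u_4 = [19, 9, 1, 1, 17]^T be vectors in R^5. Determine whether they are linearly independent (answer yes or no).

Form the matrix with these vectors as rows and row reduce.
R2 ← R2 − (21/10)·R1: [0, -81/5, -22/5, -177/10, 11/5]
R3 ← R3 − (3/5)·R1: [0, -21/5, -2/5, -96/5, -9/5]
R4 ← R4 − (19/10)·R1: [0, -69/5, -33/5, -123/10, 9/5]
R3 ← R3 − (7/27)·R2: [0, 0, 20/27, -263/18, -64/27]
R4 ← R4 − (23/27)·R2: [0, 0, -77/27, 25/9, -2/27]
R4 ← R4 + (77/20)·R3: [0, 0, 0, -2139/40, -46/5]
4 nonzero rows, so the 4 vectors span a space of dimension 4.
Since 4 = 4, the vectors are linearly independent.

yes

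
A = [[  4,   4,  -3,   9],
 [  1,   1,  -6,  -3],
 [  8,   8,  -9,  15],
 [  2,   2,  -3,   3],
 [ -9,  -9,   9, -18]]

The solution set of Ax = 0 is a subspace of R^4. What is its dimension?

2

Row reduce to echelon form.
R2 ← R2 − (1/4)·R1: [0, 0, -21/4, -21/4]
R3 ← R3 − (2)·R1: [0, 0, -3, -3]
R4 ← R4 − (1/2)·R1: [0, 0, -3/2, -3/2]
R5 ← R5 + (9/4)·R1: [0, 0, 9/4, 9/4]
R3 ← R3 − (4/7)·R2: [0, 0, 0, 0]
R4 ← R4 − (2/7)·R2: [0, 0, 0, 0]
R5 ← R5 + (3/7)·R2: [0, 0, 0, 0]
2 nonzero rows, so rank(A) = 2.
A has 4 columns; by rank–nullity, nullity = 4 − 2 = 2.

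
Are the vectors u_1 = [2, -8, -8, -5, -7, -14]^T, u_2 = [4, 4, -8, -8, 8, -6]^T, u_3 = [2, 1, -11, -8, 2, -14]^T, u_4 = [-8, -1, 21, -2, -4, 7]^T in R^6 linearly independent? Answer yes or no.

Form the matrix with these vectors as rows and row reduce.
R2 ← R2 − (2)·R1: [0, 20, 8, 2, 22, 22]
R3 ← R3 − R1: [0, 9, -3, -3, 9, 0]
R4 ← R4 + (4)·R1: [0, -33, -11, -22, -32, -49]
R3 ← R3 − (9/20)·R2: [0, 0, -33/5, -39/10, -9/10, -99/10]
R4 ← R4 + (33/20)·R2: [0, 0, 11/5, -187/10, 43/10, -127/10]
R4 ← R4 + (1/3)·R3: [0, 0, 0, -20, 4, -16]
4 nonzero rows, so the 4 vectors span a space of dimension 4.
Since 4 = 4, the vectors are linearly independent.

yes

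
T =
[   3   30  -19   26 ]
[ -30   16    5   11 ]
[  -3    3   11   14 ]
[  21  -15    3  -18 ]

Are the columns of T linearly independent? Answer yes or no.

yes

Row reduce T to echelon form.
R2 ← R2 + (10)·R1: [0, 316, -185, 271]
R3 ← R3 + R1: [0, 33, -8, 40]
R4 ← R4 − (7)·R1: [0, -225, 136, -200]
R3 ← R3 − (33/316)·R2: [0, 0, 3577/316, 3697/316]
R4 ← R4 + (225/316)·R2: [0, 0, 1351/316, -2225/316]
R4 ← R4 − (193/511)·R3: [0, 0, 0, -5856/511]
4 pivots among 4 columns.
Every column is a pivot column, so the columns are linearly independent.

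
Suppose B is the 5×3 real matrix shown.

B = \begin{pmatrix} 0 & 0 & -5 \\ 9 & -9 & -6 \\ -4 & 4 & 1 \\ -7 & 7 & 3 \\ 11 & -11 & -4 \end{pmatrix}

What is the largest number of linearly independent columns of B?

Row reduce to echelon form.
Swap R1 ↔ R2
R3 ← R3 + (4/9)·R1: [0, 0, -5/3]
R4 ← R4 + (7/9)·R1: [0, 0, -5/3]
R5 ← R5 − (11/9)·R1: [0, 0, 10/3]
R3 ← R3 − (1/3)·R2: [0, 0, 0]
R4 ← R4 − (1/3)·R2: [0, 0, 0]
R5 ← R5 + (2/3)·R2: [0, 0, 0]
Echelon form has 2 nonzero rows, so rank(B) = 2.
The rank gives the maximum number of linearly independent columns: 2.

2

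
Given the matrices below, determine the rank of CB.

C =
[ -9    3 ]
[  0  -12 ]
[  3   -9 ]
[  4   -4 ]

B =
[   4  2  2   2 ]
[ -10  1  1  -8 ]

First compute CB:
[[-66, -15, -15, -42],
 [120, -12, -12,  96],
 [102,  -3,  -3,  78],
 [ 56,   4,   4,  40]]
Now row reduce the product.
R2 ← R2 + (20/11)·R1: [0, -432/11, -432/11, 216/11]
R3 ← R3 + (17/11)·R1: [0, -288/11, -288/11, 144/11]
R4 ← R4 + (28/33)·R1: [0, -96/11, -96/11, 48/11]
R3 ← R3 − (2/3)·R2: [0, 0, 0, 0]
R4 ← R4 − (2/9)·R2: [0, 0, 0, 0]
2 nonzero rows, so rank(CB) = 2.

2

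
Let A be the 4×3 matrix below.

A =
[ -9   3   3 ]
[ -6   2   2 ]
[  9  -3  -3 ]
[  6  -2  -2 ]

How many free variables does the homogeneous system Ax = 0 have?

2

Row reduce to echelon form.
R2 ← R2 − (2/3)·R1: [0, 0, 0]
R3 ← R3 + R1: [0, 0, 0]
R4 ← R4 + (2/3)·R1: [0, 0, 0]
1 nonzero row, so rank(A) = 1.
A has 3 columns; by rank–nullity, nullity = 3 − 1 = 2.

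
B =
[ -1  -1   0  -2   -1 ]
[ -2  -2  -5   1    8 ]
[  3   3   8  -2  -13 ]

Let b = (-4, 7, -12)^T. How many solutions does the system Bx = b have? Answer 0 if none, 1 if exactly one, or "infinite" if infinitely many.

Row reduce the augmented matrix [B | b].
R2 ← R2 − (2)·R1: [0, 0, -5, 5, 10, 15]
R3 ← R3 + (3)·R1: [0, 0, 8, -8, -16, -24]
R3 ← R3 + (8/5)·R2: [0, 0, 0, 0, 0, 0]
The echelon form has 2 nonzero rows, and every pivot lies in the first 5 columns, so rank(B) = rank([B|b]) = 2.
The system is consistent.
rank = 2 < 5 unknowns, so there are infinitely many solutions.

infinite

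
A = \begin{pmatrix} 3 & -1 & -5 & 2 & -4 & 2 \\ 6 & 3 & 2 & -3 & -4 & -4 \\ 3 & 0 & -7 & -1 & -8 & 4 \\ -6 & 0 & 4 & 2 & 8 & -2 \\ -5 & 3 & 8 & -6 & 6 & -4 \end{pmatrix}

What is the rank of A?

5

Row reduce to echelon form.
R2 ← R2 − (2)·R1: [0, 5, 12, -7, 4, -8]
R3 ← R3 − R1: [0, 1, -2, -3, -4, 2]
R4 ← R4 + (2)·R1: [0, -2, -6, 6, 0, 2]
R5 ← R5 + (5/3)·R1: [0, 4/3, -1/3, -8/3, -2/3, -2/3]
R3 ← R3 − (1/5)·R2: [0, 0, -22/5, -8/5, -24/5, 18/5]
R4 ← R4 + (2/5)·R2: [0, 0, -6/5, 16/5, 8/5, -6/5]
R5 ← R5 − (4/15)·R2: [0, 0, -53/15, -4/5, -26/15, 22/15]
R4 ← R4 − (3/11)·R3: [0, 0, 0, 40/11, 32/11, -24/11]
R5 ← R5 − (53/66)·R3: [0, 0, 0, 16/33, 70/33, -47/33]
R5 ← R5 − (2/15)·R4: [0, 0, 0, 0, 26/15, -17/15]
Echelon form has 5 nonzero rows, so rank(A) = 5.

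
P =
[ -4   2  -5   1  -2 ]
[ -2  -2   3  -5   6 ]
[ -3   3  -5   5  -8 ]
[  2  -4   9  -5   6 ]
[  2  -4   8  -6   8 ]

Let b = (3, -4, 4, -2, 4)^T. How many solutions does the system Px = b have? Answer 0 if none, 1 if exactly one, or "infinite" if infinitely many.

0

Row reduce the augmented matrix [P | b].
R2 ← R2 − (1/2)·R1: [0, -3, 11/2, -11/2, 7, -11/2]
R3 ← R3 − (3/4)·R1: [0, 3/2, -5/4, 17/4, -13/2, 7/4]
R4 ← R4 + (1/2)·R1: [0, -3, 13/2, -9/2, 5, -1/2]
R5 ← R5 + (1/2)·R1: [0, -3, 11/2, -11/2, 7, 11/2]
R3 ← R3 + (1/2)·R2: [0, 0, 3/2, 3/2, -3, -1]
R4 ← R4 − R2: [0, 0, 1, 1, -2, 5]
R5 ← R5 − R2: [0, 0, 0, 0, 0, 11]
R4 ← R4 − (2/3)·R3: [0, 0, 0, 0, 0, 17/3]
R5 ← R5 − (33/17)·R4: [0, 0, 0, 0, 0, 0]
The echelon form has 4 nonzero rows; the last pivot sits in the augmented column, so rank(P) = 3 but rank([P|b]) = 4.
Since the ranks differ, the system is inconsistent.
It has no solutions.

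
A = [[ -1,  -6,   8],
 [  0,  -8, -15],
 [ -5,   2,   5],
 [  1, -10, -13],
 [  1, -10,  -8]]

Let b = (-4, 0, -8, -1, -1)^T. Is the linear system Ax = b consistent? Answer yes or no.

no

Row reduce the augmented matrix [A | b].
R3 ← R3 − (5)·R1: [0, 32, -35, 12]
R4 ← R4 + R1: [0, -16, -5, -5]
R5 ← R5 + R1: [0, -16, 0, -5]
R3 ← R3 + (4)·R2: [0, 0, -95, 12]
R4 ← R4 − (2)·R2: [0, 0, 25, -5]
R5 ← R5 − (2)·R2: [0, 0, 30, -5]
R4 ← R4 + (5/19)·R3: [0, 0, 0, -35/19]
R5 ← R5 + (6/19)·R3: [0, 0, 0, -23/19]
R5 ← R5 − (23/35)·R4: [0, 0, 0, 0]
The echelon form has 4 nonzero rows; the last pivot sits in the augmented column, so rank(A) = 3 but rank([A|b]) = 4.
Since the ranks differ, the system is inconsistent.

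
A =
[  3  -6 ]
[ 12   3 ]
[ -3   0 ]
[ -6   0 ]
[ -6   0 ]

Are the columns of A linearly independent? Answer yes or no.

yes

Row reduce A to echelon form.
R2 ← R2 − (4)·R1: [0, 27]
R3 ← R3 + R1: [0, -6]
R4 ← R4 + (2)·R1: [0, -12]
R5 ← R5 + (2)·R1: [0, -12]
R3 ← R3 + (2/9)·R2: [0, 0]
R4 ← R4 + (4/9)·R2: [0, 0]
R5 ← R5 + (4/9)·R2: [0, 0]
2 pivots among 2 columns.
Every column is a pivot column, so the columns are linearly independent.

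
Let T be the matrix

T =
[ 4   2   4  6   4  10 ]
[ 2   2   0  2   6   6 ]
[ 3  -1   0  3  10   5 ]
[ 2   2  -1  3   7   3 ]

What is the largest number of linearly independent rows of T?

Row reduce to echelon form.
R2 ← R2 − (1/2)·R1: [0, 1, -2, -1, 4, 1]
R3 ← R3 − (3/4)·R1: [0, -5/2, -3, -3/2, 7, -5/2]
R4 ← R4 − (1/2)·R1: [0, 1, -3, 0, 5, -2]
R3 ← R3 + (5/2)·R2: [0, 0, -8, -4, 17, 0]
R4 ← R4 − R2: [0, 0, -1, 1, 1, -3]
R4 ← R4 − (1/8)·R3: [0, 0, 0, 3/2, -9/8, -3]
Echelon form has 4 nonzero rows, so rank(T) = 4.
The rank gives the maximum number of linearly independent rows: 4.

4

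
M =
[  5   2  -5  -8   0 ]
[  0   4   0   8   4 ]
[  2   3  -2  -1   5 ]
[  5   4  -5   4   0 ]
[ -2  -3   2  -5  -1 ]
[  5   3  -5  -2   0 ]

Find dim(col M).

4

Row reduce to echelon form.
R3 ← R3 − (2/5)·R1: [0, 11/5, 0, 11/5, 5]
R4 ← R4 − R1: [0, 2, 0, 12, 0]
R5 ← R5 + (2/5)·R1: [0, -11/5, 0, -41/5, -1]
R6 ← R6 − R1: [0, 1, 0, 6, 0]
R3 ← R3 − (11/20)·R2: [0, 0, 0, -11/5, 14/5]
R4 ← R4 − (1/2)·R2: [0, 0, 0, 8, -2]
R5 ← R5 + (11/20)·R2: [0, 0, 0, -19/5, 6/5]
R6 ← R6 − (1/4)·R2: [0, 0, 0, 4, -1]
R4 ← R4 + (40/11)·R3: [0, 0, 0, 0, 90/11]
R5 ← R5 − (19/11)·R3: [0, 0, 0, 0, -40/11]
R6 ← R6 + (20/11)·R3: [0, 0, 0, 0, 45/11]
R5 ← R5 + (4/9)·R4: [0, 0, 0, 0, 0]
R6 ← R6 − (1/2)·R4: [0, 0, 0, 0, 0]
Echelon form has 4 nonzero rows, so rank(M) = 4.
The column space has dimension equal to the rank: 4.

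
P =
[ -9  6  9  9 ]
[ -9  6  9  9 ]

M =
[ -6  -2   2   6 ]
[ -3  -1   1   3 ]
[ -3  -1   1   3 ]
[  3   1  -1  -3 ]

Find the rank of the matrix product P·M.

First compute PM:
[[ 36,  12, -12, -36],
 [ 36,  12, -12, -36]]
Now row reduce the product.
R2 ← R2 − R1: [0, 0, 0, 0]
1 nonzero row, so rank(PM) = 1.

1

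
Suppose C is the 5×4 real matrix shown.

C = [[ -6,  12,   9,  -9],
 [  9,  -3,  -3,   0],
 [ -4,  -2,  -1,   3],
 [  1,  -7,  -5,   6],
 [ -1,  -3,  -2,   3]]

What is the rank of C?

2

Row reduce to echelon form.
R2 ← R2 + (3/2)·R1: [0, 15, 21/2, -27/2]
R3 ← R3 − (2/3)·R1: [0, -10, -7, 9]
R4 ← R4 + (1/6)·R1: [0, -5, -7/2, 9/2]
R5 ← R5 − (1/6)·R1: [0, -5, -7/2, 9/2]
R3 ← R3 + (2/3)·R2: [0, 0, 0, 0]
R4 ← R4 + (1/3)·R2: [0, 0, 0, 0]
R5 ← R5 + (1/3)·R2: [0, 0, 0, 0]
Echelon form has 2 nonzero rows, so rank(C) = 2.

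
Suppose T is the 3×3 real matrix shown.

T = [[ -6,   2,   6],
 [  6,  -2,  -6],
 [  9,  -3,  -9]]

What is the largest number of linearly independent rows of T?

Row reduce to echelon form.
R2 ← R2 + R1: [0, 0, 0]
R3 ← R3 + (3/2)·R1: [0, 0, 0]
Echelon form has 1 nonzero row, so rank(T) = 1.
The rank gives the maximum number of linearly independent rows: 1.

1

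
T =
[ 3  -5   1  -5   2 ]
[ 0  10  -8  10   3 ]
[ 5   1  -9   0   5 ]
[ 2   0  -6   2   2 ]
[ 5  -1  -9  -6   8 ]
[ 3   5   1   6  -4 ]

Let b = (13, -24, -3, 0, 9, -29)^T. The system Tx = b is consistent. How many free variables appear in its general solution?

Row reduce the augmented matrix [T | b].
R3 ← R3 − (5/3)·R1: [0, 28/3, -32/3, 25/3, 5/3, -74/3]
R4 ← R4 − (2/3)·R1: [0, 10/3, -20/3, 16/3, 2/3, -26/3]
R5 ← R5 − (5/3)·R1: [0, 22/3, -32/3, 7/3, 14/3, -38/3]
R6 ← R6 − R1: [0, 10, 0, 11, -6, -42]
R3 ← R3 − (14/15)·R2: [0, 0, -16/5, -1, -17/15, -34/15]
R4 ← R4 − (1/3)·R2: [0, 0, -4, 2, -1/3, -2/3]
R5 ← R5 − (11/15)·R2: [0, 0, -24/5, -5, 37/15, 74/15]
R6 ← R6 − R2: [0, 0, 8, 1, -9, -18]
R4 ← R4 − (5/4)·R3: [0, 0, 0, 13/4, 13/12, 13/6]
R5 ← R5 − (3/2)·R3: [0, 0, 0, -7/2, 25/6, 25/3]
R6 ← R6 + (5/2)·R3: [0, 0, 0, -3/2, -71/6, -71/3]
R5 ← R5 + (14/13)·R4: [0, 0, 0, 0, 16/3, 32/3]
R6 ← R6 + (6/13)·R4: [0, 0, 0, 0, -34/3, -68/3]
R6 ← R6 + (17/8)·R5: [0, 0, 0, 0, 0, 0]
The echelon form has 5 nonzero rows, and every pivot lies in the first 5 columns, so rank(T) = rank([T|b]) = 5.
The system is consistent.
Free variables = (unknowns) − (rank) = 5 − 5 = 0.

0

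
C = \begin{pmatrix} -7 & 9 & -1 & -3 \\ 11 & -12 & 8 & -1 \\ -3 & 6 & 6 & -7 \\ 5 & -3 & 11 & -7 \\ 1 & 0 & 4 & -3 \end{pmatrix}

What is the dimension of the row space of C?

Row reduce to echelon form.
R2 ← R2 + (11/7)·R1: [0, 15/7, 45/7, -40/7]
R3 ← R3 − (3/7)·R1: [0, 15/7, 45/7, -40/7]
R4 ← R4 + (5/7)·R1: [0, 24/7, 72/7, -64/7]
R5 ← R5 + (1/7)·R1: [0, 9/7, 27/7, -24/7]
R3 ← R3 − R2: [0, 0, 0, 0]
R4 ← R4 − (8/5)·R2: [0, 0, 0, 0]
R5 ← R5 − (3/5)·R2: [0, 0, 0, 0]
Echelon form has 2 nonzero rows, so rank(C) = 2.
The row space has dimension equal to the rank: 2.

2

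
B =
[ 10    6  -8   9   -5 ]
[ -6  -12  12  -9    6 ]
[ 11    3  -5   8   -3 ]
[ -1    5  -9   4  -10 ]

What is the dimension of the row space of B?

3

Row reduce to echelon form.
R2 ← R2 + (3/5)·R1: [0, -42/5, 36/5, -18/5, 3]
R3 ← R3 − (11/10)·R1: [0, -18/5, 19/5, -19/10, 5/2]
R4 ← R4 + (1/10)·R1: [0, 28/5, -49/5, 49/10, -21/2]
R3 ← R3 − (3/7)·R2: [0, 0, 5/7, -5/14, 17/14]
R4 ← R4 + (2/3)·R2: [0, 0, -5, 5/2, -17/2]
R4 ← R4 + (7)·R3: [0, 0, 0, 0, 0]
Echelon form has 3 nonzero rows, so rank(B) = 3.
The row space has dimension equal to the rank: 3.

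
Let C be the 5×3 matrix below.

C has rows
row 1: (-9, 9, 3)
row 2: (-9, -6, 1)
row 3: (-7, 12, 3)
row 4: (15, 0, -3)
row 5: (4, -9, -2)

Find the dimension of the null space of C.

1

Row reduce to echelon form.
R2 ← R2 − R1: [0, -15, -2]
R3 ← R3 − (7/9)·R1: [0, 5, 2/3]
R4 ← R4 + (5/3)·R1: [0, 15, 2]
R5 ← R5 + (4/9)·R1: [0, -5, -2/3]
R3 ← R3 + (1/3)·R2: [0, 0, 0]
R4 ← R4 + R2: [0, 0, 0]
R5 ← R5 − (1/3)·R2: [0, 0, 0]
2 nonzero rows, so rank(C) = 2.
C has 3 columns; by rank–nullity, nullity = 3 − 2 = 1.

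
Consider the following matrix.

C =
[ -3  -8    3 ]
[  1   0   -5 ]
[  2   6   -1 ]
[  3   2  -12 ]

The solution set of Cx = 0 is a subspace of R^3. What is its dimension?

Row reduce to echelon form.
R2 ← R2 + (1/3)·R1: [0, -8/3, -4]
R3 ← R3 + (2/3)·R1: [0, 2/3, 1]
R4 ← R4 + R1: [0, -6, -9]
R3 ← R3 + (1/4)·R2: [0, 0, 0]
R4 ← R4 − (9/4)·R2: [0, 0, 0]
2 nonzero rows, so rank(C) = 2.
C has 3 columns; by rank–nullity, nullity = 3 − 2 = 1.

1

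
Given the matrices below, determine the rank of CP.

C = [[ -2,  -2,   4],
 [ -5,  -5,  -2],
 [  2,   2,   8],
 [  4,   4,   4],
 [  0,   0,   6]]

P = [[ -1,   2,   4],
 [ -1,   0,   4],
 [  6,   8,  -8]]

2

First compute CP:
[[ 28,  28, -48],
 [ -2, -26, -24],
 [ 44,  68, -48],
 [ 16,  40,   0],
 [ 36,  48, -48]]
Now row reduce the product.
R2 ← R2 + (1/14)·R1: [0, -24, -192/7]
R3 ← R3 − (11/7)·R1: [0, 24, 192/7]
R4 ← R4 − (4/7)·R1: [0, 24, 192/7]
R5 ← R5 − (9/7)·R1: [0, 12, 96/7]
R3 ← R3 + R2: [0, 0, 0]
R4 ← R4 + R2: [0, 0, 0]
R5 ← R5 + (1/2)·R2: [0, 0, 0]
2 nonzero rows, so rank(CP) = 2.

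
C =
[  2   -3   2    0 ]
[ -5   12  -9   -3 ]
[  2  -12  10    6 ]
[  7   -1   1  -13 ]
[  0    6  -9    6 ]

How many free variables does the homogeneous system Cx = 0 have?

Row reduce to echelon form.
R2 ← R2 + (5/2)·R1: [0, 9/2, -4, -3]
R3 ← R3 − R1: [0, -9, 8, 6]
R4 ← R4 − (7/2)·R1: [0, 19/2, -6, -13]
R3 ← R3 + (2)·R2: [0, 0, 0, 0]
R4 ← R4 − (19/9)·R2: [0, 0, 22/9, -20/3]
R5 ← R5 − (4/3)·R2: [0, 0, -11/3, 10]
Swap R3 ↔ R4
R5 ← R5 + (3/2)·R3: [0, 0, 0, 0]
3 nonzero rows, so rank(C) = 3.
C has 4 columns; by rank–nullity, nullity = 4 − 3 = 1.

1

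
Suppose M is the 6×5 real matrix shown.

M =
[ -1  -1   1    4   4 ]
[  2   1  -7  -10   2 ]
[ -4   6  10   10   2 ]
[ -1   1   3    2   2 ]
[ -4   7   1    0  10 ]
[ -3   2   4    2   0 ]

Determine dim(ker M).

Row reduce to echelon form.
R2 ← R2 + (2)·R1: [0, -1, -5, -2, 10]
R3 ← R3 − (4)·R1: [0, 10, 6, -6, -14]
R4 ← R4 − R1: [0, 2, 2, -2, -2]
R5 ← R5 − (4)·R1: [0, 11, -3, -16, -6]
R6 ← R6 − (3)·R1: [0, 5, 1, -10, -12]
R3 ← R3 + (10)·R2: [0, 0, -44, -26, 86]
R4 ← R4 + (2)·R2: [0, 0, -8, -6, 18]
R5 ← R5 + (11)·R2: [0, 0, -58, -38, 104]
R6 ← R6 + (5)·R2: [0, 0, -24, -20, 38]
R4 ← R4 − (2/11)·R3: [0, 0, 0, -14/11, 26/11]
R5 ← R5 − (29/22)·R3: [0, 0, 0, -41/11, -103/11]
R6 ← R6 − (6/11)·R3: [0, 0, 0, -64/11, -98/11]
R5 ← R5 − (41/14)·R4: [0, 0, 0, 0, -114/7]
R6 ← R6 − (32/7)·R4: [0, 0, 0, 0, -138/7]
R6 ← R6 − (23/19)·R5: [0, 0, 0, 0, 0]
5 nonzero rows, so rank(M) = 5.
M has 5 columns; by rank–nullity, nullity = 5 − 5 = 0.

0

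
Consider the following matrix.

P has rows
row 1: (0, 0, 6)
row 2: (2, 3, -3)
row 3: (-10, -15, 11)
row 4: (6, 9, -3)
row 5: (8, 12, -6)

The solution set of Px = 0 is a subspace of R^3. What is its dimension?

1

Row reduce to echelon form.
Swap R1 ↔ R2
R3 ← R3 + (5)·R1: [0, 0, -4]
R4 ← R4 − (3)·R1: [0, 0, 6]
R5 ← R5 − (4)·R1: [0, 0, 6]
R3 ← R3 + (2/3)·R2: [0, 0, 0]
R4 ← R4 − R2: [0, 0, 0]
R5 ← R5 − R2: [0, 0, 0]
2 nonzero rows, so rank(P) = 2.
P has 3 columns; by rank–nullity, nullity = 3 − 2 = 1.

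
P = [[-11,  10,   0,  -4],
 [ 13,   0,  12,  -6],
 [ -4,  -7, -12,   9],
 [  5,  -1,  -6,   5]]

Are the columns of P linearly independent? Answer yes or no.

no

Row reduce P to echelon form.
R2 ← R2 + (13/11)·R1: [0, 130/11, 12, -118/11]
R3 ← R3 − (4/11)·R1: [0, -117/11, -12, 115/11]
R4 ← R4 + (5/11)·R1: [0, 39/11, -6, 35/11]
R3 ← R3 + (9/10)·R2: [0, 0, -6/5, 4/5]
R4 ← R4 − (3/10)·R2: [0, 0, -48/5, 32/5]
R4 ← R4 − (8)·R3: [0, 0, 0, 0]
3 pivots among 4 columns.
Only 3 < 4 pivot columns, so the columns are linearly dependent.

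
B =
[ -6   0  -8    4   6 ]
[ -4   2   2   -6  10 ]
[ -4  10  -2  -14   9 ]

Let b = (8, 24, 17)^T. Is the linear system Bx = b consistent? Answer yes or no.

yes

Row reduce the augmented matrix [B | b].
R2 ← R2 − (2/3)·R1: [0, 2, 22/3, -26/3, 6, 56/3]
R3 ← R3 − (2/3)·R1: [0, 10, 10/3, -50/3, 5, 35/3]
R3 ← R3 − (5)·R2: [0, 0, -100/3, 80/3, -25, -245/3]
The echelon form has 3 nonzero rows, and every pivot lies in the first 5 columns, so rank(B) = rank([B|b]) = 3.
The system is consistent.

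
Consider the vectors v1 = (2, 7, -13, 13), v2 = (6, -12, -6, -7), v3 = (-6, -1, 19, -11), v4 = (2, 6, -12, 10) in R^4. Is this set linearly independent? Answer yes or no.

no

Form the matrix with these vectors as rows and row reduce.
R2 ← R2 − (3)·R1: [0, -33, 33, -46]
R3 ← R3 + (3)·R1: [0, 20, -20, 28]
R4 ← R4 − R1: [0, -1, 1, -3]
R3 ← R3 + (20/33)·R2: [0, 0, 0, 4/33]
R4 ← R4 − (1/33)·R2: [0, 0, 0, -53/33]
R4 ← R4 + (53/4)·R3: [0, 0, 0, 0]
3 nonzero rows, so the 4 vectors span a space of dimension 3.
Since 3 < 4, the vectors are linearly dependent.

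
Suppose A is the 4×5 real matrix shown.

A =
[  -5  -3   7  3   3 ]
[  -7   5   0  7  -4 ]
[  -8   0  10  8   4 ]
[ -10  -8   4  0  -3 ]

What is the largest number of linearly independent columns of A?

Row reduce to echelon form.
R2 ← R2 − (7/5)·R1: [0, 46/5, -49/5, 14/5, -41/5]
R3 ← R3 − (8/5)·R1: [0, 24/5, -6/5, 16/5, -4/5]
R4 ← R4 − (2)·R1: [0, -2, -10, -6, -9]
R3 ← R3 − (12/23)·R2: [0, 0, 90/23, 40/23, 80/23]
R4 ← R4 + (5/23)·R2: [0, 0, -279/23, -124/23, -248/23]
R4 ← R4 + (31/10)·R3: [0, 0, 0, 0, 0]
Echelon form has 3 nonzero rows, so rank(A) = 3.
The rank gives the maximum number of linearly independent columns: 3.

3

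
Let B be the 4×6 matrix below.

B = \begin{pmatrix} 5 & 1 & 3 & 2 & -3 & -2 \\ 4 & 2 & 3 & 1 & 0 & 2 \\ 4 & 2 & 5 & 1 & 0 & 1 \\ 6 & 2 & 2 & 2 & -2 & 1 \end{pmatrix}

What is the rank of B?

3

Row reduce to echelon form.
R2 ← R2 − (4/5)·R1: [0, 6/5, 3/5, -3/5, 12/5, 18/5]
R3 ← R3 − (4/5)·R1: [0, 6/5, 13/5, -3/5, 12/5, 13/5]
R4 ← R4 − (6/5)·R1: [0, 4/5, -8/5, -2/5, 8/5, 17/5]
R3 ← R3 − R2: [0, 0, 2, 0, 0, -1]
R4 ← R4 − (2/3)·R2: [0, 0, -2, 0, 0, 1]
R4 ← R4 + R3: [0, 0, 0, 0, 0, 0]
Echelon form has 3 nonzero rows, so rank(B) = 3.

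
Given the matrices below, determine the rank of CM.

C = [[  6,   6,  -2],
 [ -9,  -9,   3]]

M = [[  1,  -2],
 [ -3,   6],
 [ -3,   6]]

1

First compute CM:
[[ -6,  12],
 [  9, -18]]
Now row reduce the product.
R2 ← R2 + (3/2)·R1: [0, 0]
1 nonzero row, so rank(CM) = 1.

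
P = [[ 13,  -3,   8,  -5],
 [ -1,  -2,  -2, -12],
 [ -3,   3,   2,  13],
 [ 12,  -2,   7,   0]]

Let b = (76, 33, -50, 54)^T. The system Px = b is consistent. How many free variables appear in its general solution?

1

Row reduce the augmented matrix [P | b].
R2 ← R2 + (1/13)·R1: [0, -29/13, -18/13, -161/13, 505/13]
R3 ← R3 + (3/13)·R1: [0, 30/13, 50/13, 154/13, -422/13]
R4 ← R4 − (12/13)·R1: [0, 10/13, -5/13, 60/13, -210/13]
R3 ← R3 + (30/29)·R2: [0, 0, 70/29, -28/29, 224/29]
R4 ← R4 + (10/29)·R2: [0, 0, -25/29, 10/29, -80/29]
R4 ← R4 + (5/14)·R3: [0, 0, 0, 0, 0]
The echelon form has 3 nonzero rows, and every pivot lies in the first 4 columns, so rank(P) = rank([P|b]) = 3.
The system is consistent.
Free variables = (unknowns) − (rank) = 4 − 3 = 1.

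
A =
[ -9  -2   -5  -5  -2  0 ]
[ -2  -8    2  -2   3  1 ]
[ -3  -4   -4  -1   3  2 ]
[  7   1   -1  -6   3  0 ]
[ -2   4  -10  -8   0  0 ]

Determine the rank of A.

5

Row reduce to echelon form.
R2 ← R2 − (2/9)·R1: [0, -68/9, 28/9, -8/9, 31/9, 1]
R3 ← R3 − (1/3)·R1: [0, -10/3, -7/3, 2/3, 11/3, 2]
R4 ← R4 + (7/9)·R1: [0, -5/9, -44/9, -89/9, 13/9, 0]
R5 ← R5 − (2/9)·R1: [0, 40/9, -80/9, -62/9, 4/9, 0]
R3 ← R3 − (15/34)·R2: [0, 0, -63/17, 18/17, 73/34, 53/34]
R4 ← R4 − (5/68)·R2: [0, 0, -87/17, -167/17, 81/68, -5/68]
R5 ← R5 + (10/17)·R2: [0, 0, -120/17, -126/17, 42/17, 10/17]
R4 ← R4 − (29/21)·R3: [0, 0, 0, -79/7, -149/84, -187/84]
R5 ← R5 − (40/21)·R3: [0, 0, 0, -66/7, -34/21, -50/21]
R5 ← R5 − (66/79)·R4: [0, 0, 0, 0, -65/474, -247/474]
Echelon form has 5 nonzero rows, so rank(A) = 5.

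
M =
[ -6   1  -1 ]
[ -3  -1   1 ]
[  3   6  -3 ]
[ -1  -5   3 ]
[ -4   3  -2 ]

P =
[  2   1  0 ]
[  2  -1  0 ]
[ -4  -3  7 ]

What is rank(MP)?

First compute MP:
[[ -6,  -4,  -7],
 [-12,  -5,   7],
 [ 30,   6, -21],
 [-24,  -5,  21],
 [  6,  -1, -14]]
Now row reduce the product.
R2 ← R2 − (2)·R1: [0, 3, 21]
R3 ← R3 + (5)·R1: [0, -14, -56]
R4 ← R4 − (4)·R1: [0, 11, 49]
R5 ← R5 + R1: [0, -5, -21]
R3 ← R3 + (14/3)·R2: [0, 0, 42]
R4 ← R4 − (11/3)·R2: [0, 0, -28]
R5 ← R5 + (5/3)·R2: [0, 0, 14]
R4 ← R4 + (2/3)·R3: [0, 0, 0]
R5 ← R5 − (1/3)·R3: [0, 0, 0]
3 nonzero rows, so rank(MP) = 3.

3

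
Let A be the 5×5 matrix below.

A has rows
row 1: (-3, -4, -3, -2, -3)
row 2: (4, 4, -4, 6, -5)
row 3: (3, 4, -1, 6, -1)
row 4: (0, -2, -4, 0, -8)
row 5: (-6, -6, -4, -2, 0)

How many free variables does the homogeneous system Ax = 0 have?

1

Row reduce to echelon form.
R2 ← R2 + (4/3)·R1: [0, -4/3, -8, 10/3, -9]
R3 ← R3 + R1: [0, 0, -4, 4, -4]
R5 ← R5 − (2)·R1: [0, 2, 2, 2, 6]
R4 ← R4 − (3/2)·R2: [0, 0, 8, -5, 11/2]
R5 ← R5 + (3/2)·R2: [0, 0, -10, 7, -15/2]
R4 ← R4 + (2)·R3: [0, 0, 0, 3, -5/2]
R5 ← R5 − (5/2)·R3: [0, 0, 0, -3, 5/2]
R5 ← R5 + R4: [0, 0, 0, 0, 0]
4 nonzero rows, so rank(A) = 4.
A has 5 columns; by rank–nullity, nullity = 5 − 4 = 1.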